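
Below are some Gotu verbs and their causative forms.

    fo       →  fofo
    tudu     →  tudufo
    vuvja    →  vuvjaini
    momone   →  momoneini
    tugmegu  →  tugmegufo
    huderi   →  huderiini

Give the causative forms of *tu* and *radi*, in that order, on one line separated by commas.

The suffix is conditioned by the last vowel: -fo when the last vowel of the stem is a rounded vowel (*fo*, *tudu*, *tugmegu*); -ini when the last vowel of the stem is an unrounded vowel (*vuvja*, *momone*, *huderi*).
Since the last vowel of *tu* is /u/ (a rounded vowel), it takes -fo, giving *tufo*.
*radi*: last vowel = /i/, an unrounded vowel → -ini → *radiini*.

tufo, radiini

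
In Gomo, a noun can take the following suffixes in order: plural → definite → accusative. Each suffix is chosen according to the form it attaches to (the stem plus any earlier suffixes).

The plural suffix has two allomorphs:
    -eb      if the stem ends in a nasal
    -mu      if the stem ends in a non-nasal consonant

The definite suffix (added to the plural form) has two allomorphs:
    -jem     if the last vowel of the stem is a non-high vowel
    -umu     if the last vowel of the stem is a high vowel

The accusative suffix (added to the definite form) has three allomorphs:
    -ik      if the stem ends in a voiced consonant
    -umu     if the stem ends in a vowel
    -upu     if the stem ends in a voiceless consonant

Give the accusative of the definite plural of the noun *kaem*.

kaemebjemik

*kaem* — final consonant /m/ (a nasal) → -eb → *kaemeb*.
The plural form *kaemeb* — last vowel /e/ (a non-high vowel) → -jem → *kaemebjem*.
Since the final sound of the definite form *kaemebjem* is /m/ (a voiced consonant), it takes -ik, giving *kaemebjemik*.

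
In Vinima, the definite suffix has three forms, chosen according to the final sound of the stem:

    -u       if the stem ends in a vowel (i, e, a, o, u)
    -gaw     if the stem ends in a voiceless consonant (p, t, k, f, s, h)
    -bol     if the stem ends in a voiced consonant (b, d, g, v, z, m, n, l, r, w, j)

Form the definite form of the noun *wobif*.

*wobif*: final sound = /f/, a voiceless consonant → -gaw → *wobifgaw*.

wobifgaw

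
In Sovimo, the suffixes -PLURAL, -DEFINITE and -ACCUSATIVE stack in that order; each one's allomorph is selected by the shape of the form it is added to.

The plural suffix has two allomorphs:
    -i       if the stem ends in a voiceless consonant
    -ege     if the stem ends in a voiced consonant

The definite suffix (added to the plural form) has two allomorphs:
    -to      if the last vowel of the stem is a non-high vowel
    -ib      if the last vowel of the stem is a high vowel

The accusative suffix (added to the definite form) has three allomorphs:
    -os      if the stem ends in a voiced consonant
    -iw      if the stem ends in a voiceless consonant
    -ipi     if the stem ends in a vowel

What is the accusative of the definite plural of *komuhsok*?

komuhsokiibos

*komuhsok* — final consonant /k/ (voiceless) → -i → *komuhsoki*.
Since the last vowel of the plural form *komuhsoki* is /i/ (a high vowel), it takes -ib, giving *komuhsokiib*.
The definite form *komuhsokiib*: final sound = /b/, a voiced consonant → -os → *komuhsokiibos*.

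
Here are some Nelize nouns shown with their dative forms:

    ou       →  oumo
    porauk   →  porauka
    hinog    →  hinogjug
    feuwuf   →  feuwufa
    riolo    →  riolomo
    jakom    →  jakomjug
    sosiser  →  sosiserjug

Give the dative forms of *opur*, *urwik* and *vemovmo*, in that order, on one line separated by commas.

opurjug, urwika, vemovmomo

The suffix is conditioned by the final sound: -a when the stem ends in a voiceless consonant (*porauk*, *feuwuf*); -jug when the stem ends in a voiced consonant (*hinog*, *jakom*, *sosiser*); -mo when the stem ends in a vowel (*ou*, *riolo*).
*opur* — final sound /r/ (a voiced consonant) → -jug → *opurjug*.
The final sound of *urwik* is /k/, which is a voiceless consonant, so the suffix is -a, giving *urwika*.
The final sound of *vemovmo* is /o/, which is a vowel, so the suffix is -mo, giving *vemovmomo*.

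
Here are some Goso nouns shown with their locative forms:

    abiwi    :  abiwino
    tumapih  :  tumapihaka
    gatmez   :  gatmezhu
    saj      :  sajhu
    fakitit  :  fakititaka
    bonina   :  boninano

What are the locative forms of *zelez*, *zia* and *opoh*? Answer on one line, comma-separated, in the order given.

Looking at the final sound of each stem: -aka when the stem ends in a voiceless consonant (*tumapih*, *fakitit*); -hu when the stem ends in a voiced consonant (*gatmez*, *saj*); -no when the stem ends in a vowel (*abiwi*, *bonina*).
Since the final sound of *zelez* is /z/ (a voiced consonant), it takes -hu, giving *zelezhu*.
*zia* — final sound /a/ (a vowel) → -no → *ziano*.
The final sound of *opoh* is /h/, which is a voiceless consonant, so the suffix is -aka, giving *opohaka*.

zelezhu, ziano, opohaka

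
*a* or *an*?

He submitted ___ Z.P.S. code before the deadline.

a

The indefinite article is chosen by the initial *sound* of the following word, not its spelling.
The initialism *Z.P.S.* is read letter by letter; the first letter, Z, is pronounced /ziː/, which begins with a consonant sound.
So the article is *a*: He submitted a Z.P.S. code before the deadline.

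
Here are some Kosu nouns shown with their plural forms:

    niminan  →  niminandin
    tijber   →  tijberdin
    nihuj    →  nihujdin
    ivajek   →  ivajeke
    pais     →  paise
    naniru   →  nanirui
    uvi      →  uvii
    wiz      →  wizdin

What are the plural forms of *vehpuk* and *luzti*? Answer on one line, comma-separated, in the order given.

The suffix is conditioned by the final sound: -e when the stem ends in a voiceless consonant (*ivajek*, *pais*); -din when the stem ends in a voiced consonant (*niminan*, *tijber*, *nihuj*, *wiz*); -i when the stem ends in a vowel (*naniru*, *uvi*).
*vehpuk*: final sound = /k/, a voiceless consonant → -e → *vehpuke*.
The final sound of *luzti* is /i/, which is a vowel, so the suffix is -i, giving *luztii*.

vehpuke, luztii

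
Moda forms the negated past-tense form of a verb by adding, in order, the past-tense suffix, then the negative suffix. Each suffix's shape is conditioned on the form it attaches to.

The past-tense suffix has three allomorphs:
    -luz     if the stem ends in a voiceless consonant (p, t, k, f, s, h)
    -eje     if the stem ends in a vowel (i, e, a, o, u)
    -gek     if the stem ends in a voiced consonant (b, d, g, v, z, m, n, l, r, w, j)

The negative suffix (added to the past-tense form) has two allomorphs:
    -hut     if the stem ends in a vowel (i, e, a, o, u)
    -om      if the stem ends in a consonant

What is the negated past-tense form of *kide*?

kideejehut

Since the final sound of *kide* is /e/ (a vowel), it takes -eje, giving *kideeje*.
The past-tense form *kideeje* — final sound /e/ (a vowel) → -hut → *kideejehut*.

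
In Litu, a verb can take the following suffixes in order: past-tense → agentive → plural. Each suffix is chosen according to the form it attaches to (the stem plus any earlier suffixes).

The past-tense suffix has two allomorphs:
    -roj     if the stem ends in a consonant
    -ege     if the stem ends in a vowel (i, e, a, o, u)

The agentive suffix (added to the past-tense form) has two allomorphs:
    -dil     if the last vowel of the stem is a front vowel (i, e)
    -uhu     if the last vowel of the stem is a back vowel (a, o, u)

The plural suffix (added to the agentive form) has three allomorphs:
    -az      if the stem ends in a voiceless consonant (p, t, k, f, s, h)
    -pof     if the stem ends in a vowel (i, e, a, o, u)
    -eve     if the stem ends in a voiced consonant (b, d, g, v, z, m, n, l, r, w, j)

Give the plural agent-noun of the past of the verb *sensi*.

sensiegedileve

*sensi* — final sound /i/ (a vowel) → -ege → *sensiege*.
The past-tense form *sensiege* — last vowel /e/ (a front vowel) → -dil → *sensiegedil*.
Since the final sound of the agentive form *sensiegedil* is /l/ (a voiced consonant), it takes -eve, giving *sensiegedileve*.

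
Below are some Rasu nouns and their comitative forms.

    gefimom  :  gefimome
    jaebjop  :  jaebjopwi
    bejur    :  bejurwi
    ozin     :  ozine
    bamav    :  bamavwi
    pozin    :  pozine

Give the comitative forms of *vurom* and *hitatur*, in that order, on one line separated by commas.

The alternation tracks the final consonant of the stem — -e when the stem ends in a nasal (*gefimom*, *ozin*, *pozin*); -wi when the stem ends in a non-nasal consonant (*jaebjop*, *bejur*, *bamav*).
*vurom*: final consonant = /m/, a nasal → -e → *vurome*.
The final consonant of *hitatur* is /r/, which is non-nasal, so the suffix is -wi, giving *hitaturwi*.

vurome, hitaturwi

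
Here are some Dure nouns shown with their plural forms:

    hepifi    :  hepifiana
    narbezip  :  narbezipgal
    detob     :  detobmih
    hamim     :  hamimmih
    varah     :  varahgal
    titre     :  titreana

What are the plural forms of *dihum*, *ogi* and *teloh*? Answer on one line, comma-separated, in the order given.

dihummih, ogiana, telohgal

The alternation tracks the final sound of the stem — -gal when the stem ends in a voiceless consonant (*narbezip*, *varah*); -mih when the stem ends in a voiced consonant (*detob*, *hamim*); -ana when the stem ends in a vowel (*hepifi*, *titre*).
*dihum* — final sound /m/ (a voiced consonant) → -mih → *dihummih*.
The final sound of *ogi* is /i/, which is a vowel, so the suffix is -ana, giving *ogiana*.
*teloh*: final sound = /h/, a voiceless consonant → -gal → *telohgal*.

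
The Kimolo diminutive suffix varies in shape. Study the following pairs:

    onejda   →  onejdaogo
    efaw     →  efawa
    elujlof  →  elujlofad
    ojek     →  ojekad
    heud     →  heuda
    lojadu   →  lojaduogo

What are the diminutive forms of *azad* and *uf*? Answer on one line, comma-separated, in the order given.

azada, ufad

The alternation tracks the final sound of the stem — -ad when the stem ends in a voiceless consonant (*elujlof*, *ojek*); -a when the stem ends in a voiced consonant (*efaw*, *heud*); -ogo when the stem ends in a vowel (*onejda*, *lojadu*).
Since the final sound of *azad* is /d/ (a voiced consonant), it takes -a, giving *azada*.
*uf*: final sound = /f/, a voiceless consonant → -ad → *ufad*.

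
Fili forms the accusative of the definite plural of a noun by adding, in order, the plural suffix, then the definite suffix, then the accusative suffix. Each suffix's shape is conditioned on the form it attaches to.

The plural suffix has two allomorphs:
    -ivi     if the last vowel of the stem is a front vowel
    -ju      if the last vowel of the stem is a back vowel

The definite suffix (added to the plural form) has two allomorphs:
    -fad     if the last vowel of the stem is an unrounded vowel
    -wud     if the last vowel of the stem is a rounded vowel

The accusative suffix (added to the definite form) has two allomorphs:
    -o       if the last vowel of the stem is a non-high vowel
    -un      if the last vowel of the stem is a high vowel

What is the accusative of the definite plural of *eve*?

eveivifado

The last vowel of *eve* is /e/, which is a front vowel, so the plural suffix is -ivi, giving *eveivi*.
The plural form *eveivi* — last vowel /i/ (an unrounded vowel) → -fad → *eveivifad*.
The last vowel of the definite form *eveivifad* is /a/, which is a non-high vowel, so the accusative suffix is -o, giving *eveivifado*.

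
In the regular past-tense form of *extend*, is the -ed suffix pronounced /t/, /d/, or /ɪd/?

/ɪd/

The stem *extend* ends in /t/ or /d/.
The -ed suffix is realized as /ɪd/ after /t, d/; as /t/ after other voiceless consonants; and as /d/ after other voiced sounds.
So -ed on *extend* is pronounced /ɪd/.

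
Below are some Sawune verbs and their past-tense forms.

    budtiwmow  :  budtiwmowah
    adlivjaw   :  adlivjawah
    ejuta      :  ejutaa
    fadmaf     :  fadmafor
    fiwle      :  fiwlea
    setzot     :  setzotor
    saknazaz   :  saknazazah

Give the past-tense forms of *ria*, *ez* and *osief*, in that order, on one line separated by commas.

The alternation tracks the final sound of the stem — -or when the stem ends in a voiceless consonant (*fadmaf*, *setzot*); -ah when the stem ends in a voiced consonant (*budtiwmow*, *adlivjaw*, *saknazaz*); -a when the stem ends in a vowel (*ejuta*, *fiwle*).
*ria*: final sound = /a/, a vowel → -a → *riaa*.
*ez*: final sound = /z/, a voiced consonant → -ah → *ezah*.
Since the final sound of *osief* is /f/ (a voiceless consonant), it takes -or, giving *osiefor*.

riaa, ezah, osiefor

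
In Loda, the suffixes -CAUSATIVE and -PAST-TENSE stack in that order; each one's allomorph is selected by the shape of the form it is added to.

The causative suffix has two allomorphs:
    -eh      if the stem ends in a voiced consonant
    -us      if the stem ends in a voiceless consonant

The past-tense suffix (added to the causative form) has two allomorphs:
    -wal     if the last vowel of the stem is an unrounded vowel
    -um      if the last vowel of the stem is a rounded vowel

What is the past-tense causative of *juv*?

juvehwal

The final consonant of *juv* is /v/, which is voiced, so the causative suffix is -eh, giving *juveh*.
The causative form *juveh* — last vowel /e/ (an unrounded vowel) → -wal → *juvehwal*.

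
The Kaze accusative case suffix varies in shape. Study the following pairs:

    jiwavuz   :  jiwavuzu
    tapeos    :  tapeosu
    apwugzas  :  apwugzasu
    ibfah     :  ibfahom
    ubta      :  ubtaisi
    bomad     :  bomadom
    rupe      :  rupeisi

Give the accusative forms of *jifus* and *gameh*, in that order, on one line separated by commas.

The pattern is sibilance of the final sound: -u when the stem ends in a sibilant (*jiwavuz*, *tapeos*, *apwugzas*); -om when the stem ends in a non-sibilant consonant (*ibfah*, *bomad*); -isi when the stem ends in a vowel (*ubta*, *rupe*).
The final sound of *jifus* is /s/, which is a sibilant, so the suffix is -u, giving *jifusu*.
*gameh* — final sound /h/ (a non-sibilant consonant) → -om → *gamehom*.

jifusu, gamehom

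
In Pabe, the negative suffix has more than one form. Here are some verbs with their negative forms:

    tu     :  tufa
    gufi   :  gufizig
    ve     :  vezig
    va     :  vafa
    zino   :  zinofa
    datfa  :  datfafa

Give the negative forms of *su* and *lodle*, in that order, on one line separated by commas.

sufa, lodlezig

The alternation tracks the last vowel of the stem — -zig when the last vowel of the stem is a front vowel (*gufi*, *ve*); -fa when the last vowel of the stem is a back vowel (*tu*, *va*, *zino*, *datfa*).
The last vowel of *su* is /u/, which is a back vowel, so the suffix is -fa, giving *sufa*.
*lodle* — last vowel /e/ (a front vowel) → -zig → *lodlezig*.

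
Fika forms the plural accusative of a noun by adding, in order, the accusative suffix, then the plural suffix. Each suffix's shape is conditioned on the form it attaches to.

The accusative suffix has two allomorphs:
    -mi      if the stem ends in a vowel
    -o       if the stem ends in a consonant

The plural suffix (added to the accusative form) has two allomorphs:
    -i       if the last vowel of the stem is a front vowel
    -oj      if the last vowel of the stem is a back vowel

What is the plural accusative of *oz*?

ozooj

Since the final sound of *oz* is /z/ (a consonant), it takes -o, giving *ozo*.
Since the last vowel of the accusative form *ozo* is /o/ (a back vowel), it takes -oj, giving *ozooj*.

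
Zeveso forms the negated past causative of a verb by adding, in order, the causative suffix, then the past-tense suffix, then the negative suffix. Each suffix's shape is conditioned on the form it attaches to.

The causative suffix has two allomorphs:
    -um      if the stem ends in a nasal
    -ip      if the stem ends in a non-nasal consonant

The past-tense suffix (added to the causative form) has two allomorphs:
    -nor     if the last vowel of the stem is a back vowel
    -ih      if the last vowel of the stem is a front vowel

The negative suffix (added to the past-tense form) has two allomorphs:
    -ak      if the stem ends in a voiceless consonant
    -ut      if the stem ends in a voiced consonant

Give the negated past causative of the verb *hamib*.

hamibipihak

*hamib*: final consonant = /b/, non-nasal → -ip → *hamibip*.
Since the last vowel of the causative form *hamibip* is /i/ (a front vowel), it takes -ih, giving *hamibipih*.
The final consonant of the past-tense form *hamibipih* is /h/, which is voiceless, so the negative suffix is -ak, giving *hamibipihak*.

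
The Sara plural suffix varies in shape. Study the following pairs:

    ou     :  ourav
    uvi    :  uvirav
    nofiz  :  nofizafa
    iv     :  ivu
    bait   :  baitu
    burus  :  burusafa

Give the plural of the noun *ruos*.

The alternation tracks the final sound of the stem — -afa when the stem ends in a sibilant (*nofiz*, *burus*); -u when the stem ends in a non-sibilant consonant (*iv*, *bait*); -rav when the stem ends in a vowel (*ou*, *uvi*).
*ruos* — final sound /s/ (a sibilant) → -afa → *ruosafa*.

ruosafa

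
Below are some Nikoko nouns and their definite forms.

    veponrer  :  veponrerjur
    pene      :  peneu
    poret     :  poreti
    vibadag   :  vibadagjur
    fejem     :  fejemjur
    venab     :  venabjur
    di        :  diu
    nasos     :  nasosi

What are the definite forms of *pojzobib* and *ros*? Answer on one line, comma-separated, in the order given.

pojzobibjur, rosi

The pattern is voicing of the final sound: -i when the stem ends in a voiceless consonant (*poret*, *nasos*); -jur when the stem ends in a voiced consonant (*veponrer*, *vibadag*, *fejem*, *venab*); -u when the stem ends in a vowel (*pene*, *di*).
The final sound of *pojzobib* is /b/, which is a voiced consonant, so the suffix is -jur, giving *pojzobibjur*.
*ros*: final sound = /s/, a voiceless consonant → -i → *rosi*.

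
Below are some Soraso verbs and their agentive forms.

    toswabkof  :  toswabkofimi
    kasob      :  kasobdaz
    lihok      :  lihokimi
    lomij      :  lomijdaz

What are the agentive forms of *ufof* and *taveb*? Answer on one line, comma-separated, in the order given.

The pattern is voicing of the final consonant: -imi when the stem ends in a voiceless consonant (*toswabkof*, *lihok*); -daz when the stem ends in a voiced consonant (*kasob*, *lomij*).
*ufof* — final consonant /f/ (voiceless) → -imi → *ufofimi*.
Since the final consonant of *taveb* is /b/ (voiced), it takes -daz, giving *tavebdaz*.

ufofimi, tavebdaz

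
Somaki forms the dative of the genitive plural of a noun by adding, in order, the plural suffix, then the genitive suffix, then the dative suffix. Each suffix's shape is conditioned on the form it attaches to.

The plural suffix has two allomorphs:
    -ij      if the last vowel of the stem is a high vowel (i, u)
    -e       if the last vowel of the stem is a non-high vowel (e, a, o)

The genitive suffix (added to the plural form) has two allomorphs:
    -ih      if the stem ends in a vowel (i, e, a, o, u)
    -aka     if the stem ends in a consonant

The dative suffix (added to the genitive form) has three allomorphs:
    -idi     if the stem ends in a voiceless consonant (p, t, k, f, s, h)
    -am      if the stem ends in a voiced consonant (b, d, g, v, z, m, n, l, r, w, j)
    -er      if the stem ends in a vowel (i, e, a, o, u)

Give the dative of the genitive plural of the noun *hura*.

huraeihidi

*hura*: last vowel = /a/, a non-high vowel → -e → *hurae*.
The plural form *hurae* — final sound /e/ (a vowel) → -ih → *huraeih*.
Since the final sound of the genitive form *huraeih* is /h/ (a voiceless consonant), it takes -idi, giving *huraeihidi*.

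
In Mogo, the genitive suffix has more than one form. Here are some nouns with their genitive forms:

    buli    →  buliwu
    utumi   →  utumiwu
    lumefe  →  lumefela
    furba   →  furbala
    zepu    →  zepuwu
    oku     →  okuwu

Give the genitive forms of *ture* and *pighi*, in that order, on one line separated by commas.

The pattern is height harmony: -wu when the last vowel of the stem is a high vowel (*buli*, *utumi*, *zepu*, *oku*); -la when the last vowel of the stem is a non-high vowel (*lumefe*, *furba*).
*ture*: last vowel = /e/, a non-high vowel → -la → *turela*.
The last vowel of *pighi* is /i/, which is a high vowel, so the suffix is -wu, giving *pighiwu*.

turela, pighiwu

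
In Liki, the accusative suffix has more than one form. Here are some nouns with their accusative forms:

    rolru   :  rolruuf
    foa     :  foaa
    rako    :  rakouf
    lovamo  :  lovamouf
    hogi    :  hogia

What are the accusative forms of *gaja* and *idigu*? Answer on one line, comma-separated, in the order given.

gajaa, idiguuf

Looking at the last vowel of each stem: -uf when the last vowel of the stem is a rounded vowel (*rolru*, *rako*, *lovamo*); -a when the last vowel of the stem is an unrounded vowel (*foa*, *hogi*).
The last vowel of *gaja* is /a/, which is an unrounded vowel, so the suffix is -a, giving *gajaa*.
Since the last vowel of *idigu* is /u/ (a rounded vowel), it takes -uf, giving *idiguuf*.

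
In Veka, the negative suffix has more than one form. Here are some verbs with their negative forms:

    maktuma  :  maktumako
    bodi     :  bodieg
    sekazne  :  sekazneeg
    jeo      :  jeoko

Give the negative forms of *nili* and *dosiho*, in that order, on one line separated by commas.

Looking at the last vowel of each stem: -eg when the last vowel of the stem is a front vowel (*bodi*, *sekazne*); -ko when the last vowel of the stem is a back vowel (*maktuma*, *jeo*).
The last vowel of *nili* is /i/, which is a front vowel, so the suffix is -eg, giving *nilieg*.
The last vowel of *dosiho* is /o/, which is a back vowel, so the suffix is -ko, giving *dosihoko*.

nilieg, dosihoko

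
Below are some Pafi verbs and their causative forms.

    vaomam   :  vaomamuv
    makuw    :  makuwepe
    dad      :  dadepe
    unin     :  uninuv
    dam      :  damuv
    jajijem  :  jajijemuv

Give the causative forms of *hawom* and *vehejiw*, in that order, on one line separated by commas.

hawomuv, vehejiwepe

The pattern is nasality of the final consonant: -uv when the stem ends in a nasal (*vaomam*, *unin*, *dam*, *jajijem*); -epe when the stem ends in a non-nasal consonant (*makuw*, *dad*).
The final consonant of *hawom* is /m/, which is a nasal, so the suffix is -uv, giving *hawomuv*.
*vehejiw*: final consonant = /w/, non-nasal → -epe → *vehejiwepe*.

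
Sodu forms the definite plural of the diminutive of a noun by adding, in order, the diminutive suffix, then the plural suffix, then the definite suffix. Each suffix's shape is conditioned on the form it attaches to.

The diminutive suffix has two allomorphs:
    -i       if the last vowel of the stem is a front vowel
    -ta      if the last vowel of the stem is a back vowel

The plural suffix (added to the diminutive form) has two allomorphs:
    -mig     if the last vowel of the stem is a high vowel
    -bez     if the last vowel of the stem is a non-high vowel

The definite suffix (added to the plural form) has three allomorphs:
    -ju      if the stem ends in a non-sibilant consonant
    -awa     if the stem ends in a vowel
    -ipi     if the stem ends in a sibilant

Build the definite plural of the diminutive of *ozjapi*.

ozjapiimigju

Since the last vowel of *ozjapi* is /i/ (a front vowel), it takes -i, giving *ozjapii*.
The last vowel of the diminutive form *ozjapii* is /i/, which is a high vowel, so the plural suffix is -mig, giving *ozjapiimig*.
The plural form *ozjapiimig* — final sound /g/ (a non-sibilant consonant) → -ju → *ozjapiimigju*.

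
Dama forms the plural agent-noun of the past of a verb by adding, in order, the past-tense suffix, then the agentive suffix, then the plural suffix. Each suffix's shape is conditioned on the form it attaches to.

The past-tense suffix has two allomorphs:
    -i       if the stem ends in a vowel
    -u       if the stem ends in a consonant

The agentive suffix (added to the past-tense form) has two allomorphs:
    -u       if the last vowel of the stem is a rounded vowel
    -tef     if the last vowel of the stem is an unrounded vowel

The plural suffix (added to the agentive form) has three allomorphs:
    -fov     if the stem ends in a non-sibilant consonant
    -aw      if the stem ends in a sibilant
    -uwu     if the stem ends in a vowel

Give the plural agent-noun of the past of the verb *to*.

*to* — final sound /o/ (a vowel) → -i → *toi*.
The past-tense form *toi* — last vowel /i/ (an unrounded vowel) → -tef → *toitef*.
The agentive form *toitef*: final sound = /f/, a non-sibilant consonant → -fov → *toiteffov*.

toiteffov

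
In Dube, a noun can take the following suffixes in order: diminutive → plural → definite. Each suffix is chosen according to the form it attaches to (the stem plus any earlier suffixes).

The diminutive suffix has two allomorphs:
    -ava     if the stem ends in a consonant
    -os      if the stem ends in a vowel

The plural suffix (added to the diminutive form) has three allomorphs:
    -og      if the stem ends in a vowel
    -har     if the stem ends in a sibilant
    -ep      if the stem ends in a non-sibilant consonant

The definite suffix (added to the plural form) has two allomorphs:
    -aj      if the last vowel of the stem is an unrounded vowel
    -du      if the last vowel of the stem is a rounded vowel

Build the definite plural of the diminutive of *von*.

The final sound of *von* is /n/, which is a consonant, so the diminutive suffix is -ava, giving *vonava*.
Since the final sound of the diminutive form *vonava* is /a/ (a vowel), it takes -og, giving *vonavaog*.
The plural form *vonavaog* — last vowel /o/ (a rounded vowel) → -du → *vonavaogdu*.

vonavaogdu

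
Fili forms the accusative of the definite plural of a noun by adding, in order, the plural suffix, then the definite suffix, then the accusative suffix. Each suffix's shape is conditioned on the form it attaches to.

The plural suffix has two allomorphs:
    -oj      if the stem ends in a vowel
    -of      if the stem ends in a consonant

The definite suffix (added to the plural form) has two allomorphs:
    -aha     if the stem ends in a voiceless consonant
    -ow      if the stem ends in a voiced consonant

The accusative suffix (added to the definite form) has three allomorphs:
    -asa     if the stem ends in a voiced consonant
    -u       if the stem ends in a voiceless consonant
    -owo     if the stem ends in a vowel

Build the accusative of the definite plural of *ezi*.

eziojowasa

*ezi*: final sound = /i/, a vowel → -oj → *ezioj*.
The final consonant of the plural form *ezioj* is /j/, which is voiced, so the definite suffix is -ow, giving *eziojow*.
The definite form *eziojow*: final sound = /w/, a voiced consonant → -asa → *eziojowasa*.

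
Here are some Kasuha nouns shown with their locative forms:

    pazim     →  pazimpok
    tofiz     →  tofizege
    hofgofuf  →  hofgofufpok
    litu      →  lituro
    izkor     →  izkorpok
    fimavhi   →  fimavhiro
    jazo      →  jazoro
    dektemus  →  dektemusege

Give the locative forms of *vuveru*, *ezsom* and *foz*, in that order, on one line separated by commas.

vuveruro, ezsompok, fozege

The alternation tracks the final sound of the stem — -ege when the stem ends in a sibilant (*tofiz*, *dektemus*); -pok when the stem ends in a non-sibilant consonant (*pazim*, *hofgofuf*, *izkor*); -ro when the stem ends in a vowel (*litu*, *fimavhi*, *jazo*).
The final sound of *vuveru* is /u/, which is a vowel, so the suffix is -ro, giving *vuveruro*.
*ezsom* — final sound /m/ (a non-sibilant consonant) → -pok → *ezsompok*.
Since the final sound of *foz* is /z/ (a sibilant), it takes -ege, giving *fozege*.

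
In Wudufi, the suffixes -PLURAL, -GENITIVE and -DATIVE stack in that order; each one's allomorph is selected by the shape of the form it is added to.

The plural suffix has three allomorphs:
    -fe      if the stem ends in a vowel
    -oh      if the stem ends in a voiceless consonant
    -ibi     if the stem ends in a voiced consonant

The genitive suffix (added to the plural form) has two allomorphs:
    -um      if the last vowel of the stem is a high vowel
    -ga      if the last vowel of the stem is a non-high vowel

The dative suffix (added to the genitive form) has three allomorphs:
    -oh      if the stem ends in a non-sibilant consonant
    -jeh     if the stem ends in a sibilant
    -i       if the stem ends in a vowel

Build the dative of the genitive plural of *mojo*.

mojofegai

*mojo*: final sound = /o/, a vowel → -fe → *mojofe*.
The plural form *mojofe*: last vowel = /e/, a non-high vowel → -ga → *mojofega*.
Since the final sound of the genitive form *mojofega* is /a/ (a vowel), it takes -i, giving *mojofegai*.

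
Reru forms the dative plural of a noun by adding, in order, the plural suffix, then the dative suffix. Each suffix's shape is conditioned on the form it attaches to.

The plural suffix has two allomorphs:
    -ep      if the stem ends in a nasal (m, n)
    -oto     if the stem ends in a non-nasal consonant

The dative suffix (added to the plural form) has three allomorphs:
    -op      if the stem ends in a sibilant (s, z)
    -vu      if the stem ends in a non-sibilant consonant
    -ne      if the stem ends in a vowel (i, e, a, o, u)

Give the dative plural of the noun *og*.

ogotone

*og*: final consonant = /g/, non-nasal → -oto → *ogoto*.
Since the final sound of the plural form *ogoto* is /o/ (a vowel), it takes -ne, giving *ogotone*.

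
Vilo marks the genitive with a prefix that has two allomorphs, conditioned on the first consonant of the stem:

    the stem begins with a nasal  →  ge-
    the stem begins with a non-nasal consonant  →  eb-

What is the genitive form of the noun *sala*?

ebsala

The first consonant of *sala* is /s/, which is non-nasal, so the prefix is eb-, giving *ebsala*.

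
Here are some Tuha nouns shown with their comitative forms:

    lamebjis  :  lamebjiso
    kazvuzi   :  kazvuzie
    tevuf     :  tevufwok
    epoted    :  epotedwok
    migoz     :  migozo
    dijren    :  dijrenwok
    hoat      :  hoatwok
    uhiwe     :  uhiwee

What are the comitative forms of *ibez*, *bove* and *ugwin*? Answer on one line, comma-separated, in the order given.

ibezo, bovee, ugwinwok

The pattern is sibilance of the final sound: -o when the stem ends in a sibilant (*lamebjis*, *migoz*); -wok when the stem ends in a non-sibilant consonant (*tevuf*, *epoted*, *dijren*, *hoat*); -e when the stem ends in a vowel (*kazvuzi*, *uhiwe*).
The final sound of *ibez* is /z/, which is a sibilant, so the suffix is -o, giving *ibezo*.
*bove* — final sound /e/ (a vowel) → -e → *bovee*.
*ugwin* — final sound /n/ (a non-sibilant consonant) → -wok → *ugwinwok*.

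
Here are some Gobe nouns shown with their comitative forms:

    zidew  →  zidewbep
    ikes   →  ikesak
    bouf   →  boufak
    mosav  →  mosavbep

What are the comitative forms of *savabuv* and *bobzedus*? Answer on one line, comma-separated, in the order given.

savabuvbep, bobzedusak

The alternation tracks the final consonant of the stem — -ak when the stem ends in a voiceless consonant (*ikes*, *bouf*); -bep when the stem ends in a voiced consonant (*zidew*, *mosav*).
*savabuv*: final consonant = /v/, voiced → -bep → *savabuvbep*.
The final consonant of *bobzedus* is /s/, which is voiceless, so the suffix is -ak, giving *bobzedusak*.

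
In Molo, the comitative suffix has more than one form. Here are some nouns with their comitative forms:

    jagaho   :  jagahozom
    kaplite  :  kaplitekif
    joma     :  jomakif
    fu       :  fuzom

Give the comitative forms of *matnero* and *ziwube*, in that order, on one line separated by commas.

matnerozom, ziwubekif

Looking at the last vowel of each stem: -zom when the last vowel of the stem is a rounded vowel (*jagaho*, *fu*); -kif when the last vowel of the stem is an unrounded vowel (*kaplite*, *joma*).
Since the last vowel of *matnero* is /o/ (a rounded vowel), it takes -zom, giving *matnerozom*.
*ziwube*: last vowel = /e/, an unrounded vowel → -kif → *ziwubekif*.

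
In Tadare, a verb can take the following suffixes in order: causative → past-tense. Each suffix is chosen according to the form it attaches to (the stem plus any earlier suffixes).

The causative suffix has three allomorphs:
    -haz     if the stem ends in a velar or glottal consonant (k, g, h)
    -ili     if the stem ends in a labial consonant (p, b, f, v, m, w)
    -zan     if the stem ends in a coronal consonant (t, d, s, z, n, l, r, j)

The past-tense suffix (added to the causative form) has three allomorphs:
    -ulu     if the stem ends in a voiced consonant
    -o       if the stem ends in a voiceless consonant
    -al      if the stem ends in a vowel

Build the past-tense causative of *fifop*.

fifopilial

*fifop* — final consonant /p/ (labial) → -ili → *fifopili*.
Since the final sound of the causative form *fifopili* is /i/ (a vowel), it takes -al, giving *fifopilial*.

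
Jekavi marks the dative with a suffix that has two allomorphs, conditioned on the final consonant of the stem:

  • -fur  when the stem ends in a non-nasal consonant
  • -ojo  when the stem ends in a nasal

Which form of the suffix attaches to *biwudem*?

-ojo

Since the final consonant of *biwudem* is /m/ (a nasal), it takes -ojo.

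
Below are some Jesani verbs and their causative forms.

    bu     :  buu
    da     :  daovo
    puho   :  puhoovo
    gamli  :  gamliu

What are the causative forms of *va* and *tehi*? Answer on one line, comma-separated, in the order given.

The suffix is conditioned by the last vowel: -u when the last vowel of the stem is a high vowel (*bu*, *gamli*); -ovo when the last vowel of the stem is a non-high vowel (*da*, *puho*).
The last vowel of *va* is /a/, which is a non-high vowel, so the suffix is -ovo, giving *vaovo*.
*tehi* — last vowel /i/ (a high vowel) → -u → *tehiu*.

vaovo, tehiu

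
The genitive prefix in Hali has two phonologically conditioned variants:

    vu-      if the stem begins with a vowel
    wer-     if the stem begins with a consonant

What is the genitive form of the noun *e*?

vue

*e*: first sound = /e/, a vowel → vu- → *vue*.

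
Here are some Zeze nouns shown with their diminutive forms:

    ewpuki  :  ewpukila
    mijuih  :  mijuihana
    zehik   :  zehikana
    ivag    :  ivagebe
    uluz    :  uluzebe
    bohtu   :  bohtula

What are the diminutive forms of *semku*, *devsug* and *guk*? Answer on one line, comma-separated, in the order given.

semkula, devsugebe, gukana

The pattern is voicing of the final sound: -ana when the stem ends in a voiceless consonant (*mijuih*, *zehik*); -ebe when the stem ends in a voiced consonant (*ivag*, *uluz*); -la when the stem ends in a vowel (*ewpuki*, *bohtu*).
The final sound of *semku* is /u/, which is a vowel, so the suffix is -la, giving *semkula*.
Since the final sound of *devsug* is /g/ (a voiced consonant), it takes -ebe, giving *devsugebe*.
*guk*: final sound = /k/, a voiceless consonant → -ana → *gukana*.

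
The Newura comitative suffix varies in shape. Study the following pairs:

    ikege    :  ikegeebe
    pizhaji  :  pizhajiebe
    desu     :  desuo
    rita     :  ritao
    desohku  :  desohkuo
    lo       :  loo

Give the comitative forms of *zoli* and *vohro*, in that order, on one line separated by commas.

The suffix is conditioned by the last vowel: -ebe when the last vowel of the stem is a front vowel (*ikege*, *pizhaji*); -o when the last vowel of the stem is a back vowel (*desu*, *rita*, *desohku*, *lo*).
Since the last vowel of *zoli* is /i/ (a front vowel), it takes -ebe, giving *zoliebe*.
Since the last vowel of *vohro* is /o/ (a back vowel), it takes -o, giving *vohroo*.

zoliebe, vohroo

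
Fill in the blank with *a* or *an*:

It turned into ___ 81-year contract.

an

The indefinite article is chosen by the initial *sound* of the following word, not its spelling.
The number *81* is spoken "eighty-…", beginning with /ˈeɪti/ — a vowel sound.
So the article is *an*: It turned into an 81-year contract.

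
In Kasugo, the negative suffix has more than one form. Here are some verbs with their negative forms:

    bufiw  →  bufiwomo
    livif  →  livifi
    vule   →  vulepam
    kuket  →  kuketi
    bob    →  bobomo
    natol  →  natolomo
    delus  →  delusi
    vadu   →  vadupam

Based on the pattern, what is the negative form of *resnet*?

resneti

The alternation tracks the final sound of the stem — -i when the stem ends in a voiceless consonant (*livif*, *kuket*, *delus*); -omo when the stem ends in a voiced consonant (*bufiw*, *bob*, *natol*); -pam when the stem ends in a vowel (*vule*, *vadu*).
The final sound of *resnet* is /t/, which is a voiceless consonant, so the suffix is -i, giving *resneti*.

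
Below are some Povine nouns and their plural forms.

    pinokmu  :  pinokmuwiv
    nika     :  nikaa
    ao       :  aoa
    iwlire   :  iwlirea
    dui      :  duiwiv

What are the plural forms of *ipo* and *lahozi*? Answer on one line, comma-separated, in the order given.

Looking at the last vowel of each stem: -wiv when the last vowel of the stem is a high vowel (*pinokmu*, *dui*); -a when the last vowel of the stem is a non-high vowel (*nika*, *ao*, *iwlire*).
The last vowel of *ipo* is /o/, which is a non-high vowel, so the suffix is -a, giving *ipoa*.
*lahozi*: last vowel = /i/, a high vowel → -wiv → *lahoziwiv*.

ipoa, lahoziwiv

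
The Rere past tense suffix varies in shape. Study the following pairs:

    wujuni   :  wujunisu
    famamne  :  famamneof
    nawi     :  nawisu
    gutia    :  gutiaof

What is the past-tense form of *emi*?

Looking at the last vowel of each stem: -su when the last vowel of the stem is a high vowel (*wujuni*, *nawi*); -of when the last vowel of the stem is a non-high vowel (*famamne*, *gutia*).
*emi* — last vowel /i/ (a high vowel) → -su → *emisu*.

emisu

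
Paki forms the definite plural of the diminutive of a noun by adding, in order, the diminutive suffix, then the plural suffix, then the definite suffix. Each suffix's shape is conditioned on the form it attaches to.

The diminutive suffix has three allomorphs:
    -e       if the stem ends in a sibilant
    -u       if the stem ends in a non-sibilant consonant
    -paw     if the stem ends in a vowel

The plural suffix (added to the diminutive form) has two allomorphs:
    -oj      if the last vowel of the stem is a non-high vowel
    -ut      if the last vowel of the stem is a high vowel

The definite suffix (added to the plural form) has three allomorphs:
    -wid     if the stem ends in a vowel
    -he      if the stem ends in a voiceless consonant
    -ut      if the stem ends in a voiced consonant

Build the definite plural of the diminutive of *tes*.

teseojut

The final sound of *tes* is /s/, which is a sibilant, so the diminutive suffix is -e, giving *tese*.
The diminutive form *tese* — last vowel /e/ (a non-high vowel) → -oj → *teseoj*.
The plural form *teseoj* — final sound /j/ (a voiced consonant) → -ut → *teseojut*.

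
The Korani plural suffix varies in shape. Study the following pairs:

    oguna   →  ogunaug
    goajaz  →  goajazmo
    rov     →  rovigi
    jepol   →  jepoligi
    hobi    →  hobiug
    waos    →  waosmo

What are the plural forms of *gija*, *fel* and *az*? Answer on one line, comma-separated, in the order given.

gijaug, feligi, azmo

The alternation tracks the final sound of the stem — -mo when the stem ends in a sibilant (*goajaz*, *waos*); -igi when the stem ends in a non-sibilant consonant (*rov*, *jepol*); -ug when the stem ends in a vowel (*oguna*, *hobi*).
The final sound of *gija* is /a/, which is a vowel, so the suffix is -ug, giving *gijaug*.
*fel*: final sound = /l/, a non-sibilant consonant → -igi → *feligi*.
*az* — final sound /z/ (a sibilant) → -mo → *azmo*.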